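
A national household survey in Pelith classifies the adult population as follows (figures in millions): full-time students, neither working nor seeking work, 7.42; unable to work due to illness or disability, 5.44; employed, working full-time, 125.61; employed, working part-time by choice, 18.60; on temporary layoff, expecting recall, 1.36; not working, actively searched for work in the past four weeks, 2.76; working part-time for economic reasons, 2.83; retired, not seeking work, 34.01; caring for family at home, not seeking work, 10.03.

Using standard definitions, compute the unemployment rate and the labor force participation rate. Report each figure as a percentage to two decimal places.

Unemployment rate ≈ 2.73%; labor force participation rate ≈ 72.65%.

Employed = 125.61 + 18.60 + 2.83 = 147.04 million (anyone who worked, including part-time for economic reasons, counts as employed).
Unemployed = 1.36 + 2.76 = 4.12 million (jobless and actively searching, or on temporary layoff).
Labor force = 147.04 + 4.12 = 151.16 million.
Not in labor force = 7.42 + 5.44 + 34.01 + 10.03 = 56.90 million (those not working and not actively searching are outside the labor force).
Civilian working-age population = 151.16 + 56.90 = 208.06 million.
Unemployment rate = 4.12 / 151.16 = 2.73%.
Labor force participation rate = 151.16 / 208.06 = 72.65%.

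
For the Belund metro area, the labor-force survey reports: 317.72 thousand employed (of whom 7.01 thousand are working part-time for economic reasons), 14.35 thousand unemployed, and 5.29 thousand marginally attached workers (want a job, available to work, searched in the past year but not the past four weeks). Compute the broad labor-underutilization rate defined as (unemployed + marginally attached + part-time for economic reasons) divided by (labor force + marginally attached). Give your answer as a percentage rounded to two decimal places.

Broad underutilization rate ≈ 7.90%.

Labor force = 317.72 + 14.35 = 332.07 thousand.
Numerator = 14.35 + 5.29 + 7.01 = 26.65 thousand.
Denominator = 332.07 + 5.29 = 337.36 thousand.
Broad rate = 26.65 / 337.36 = 7.90%.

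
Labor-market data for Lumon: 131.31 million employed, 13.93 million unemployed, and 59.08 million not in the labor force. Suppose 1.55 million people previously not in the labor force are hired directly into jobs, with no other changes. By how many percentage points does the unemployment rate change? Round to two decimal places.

Initially, labor force = 131.31 + 13.93 = 145.24 million, so u = 13.93/145.24 = 9.59%.
After the change, employed and labor force both rise by 1.55; unemployed unchanged → E = 132.86, U = 13.93, labor force = 146.79 million.
New unemployment rate = 13.93 / 146.79 = 9.49%.
Change = 9.49% − 9.59% = −0.10 percentage points.

The unemployment rate changes by −0.10 percentage points.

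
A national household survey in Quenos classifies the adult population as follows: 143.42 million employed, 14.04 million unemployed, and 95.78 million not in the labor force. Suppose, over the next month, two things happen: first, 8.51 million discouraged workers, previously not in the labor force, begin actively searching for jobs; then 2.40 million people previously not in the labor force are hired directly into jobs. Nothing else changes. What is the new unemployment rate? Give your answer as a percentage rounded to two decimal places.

Initially, labor force = 143.42 + 14.04 = 157.46 million, so u = 14.04/157.46 = 8.92%.
After the first change, unemployed and labor force both rise by 8.51 → E = 143.42, U = 22.55, labor force = 165.97 million.
After the second change, employed and labor force both rise by 2.40; unemployed unchanged → E = 145.82, U = 22.55, labor force = 168.37 million.
New unemployment rate = 22.55 / 168.37 = 13.39%.

New unemployment rate ≈ 13.39%.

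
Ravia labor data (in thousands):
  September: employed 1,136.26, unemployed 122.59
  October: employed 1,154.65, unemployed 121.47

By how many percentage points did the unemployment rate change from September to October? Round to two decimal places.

The unemployment rate changed by −0.22 percentage points.

September: labor force = 1,136.26 + 122.59 = 1,258.85; u = 122.59/1,258.85 = 9.74%.
October: labor force = 1,154.65 + 121.47 = 1,276.12; u = 121.47/1,276.12 = 9.52%.
Change = 9.52% − 9.74% = −0.22 pp.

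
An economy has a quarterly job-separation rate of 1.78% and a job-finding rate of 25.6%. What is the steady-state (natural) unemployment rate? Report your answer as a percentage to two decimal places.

At steady state the flows balance: s·E = f·U, so U/(E+U) = s/(s+f).
u* = 1.78 / (1.78 + 25.6) = 1.78 / 27.38 = 6.50%.

Steady-state unemployment rate ≈ 6.50%.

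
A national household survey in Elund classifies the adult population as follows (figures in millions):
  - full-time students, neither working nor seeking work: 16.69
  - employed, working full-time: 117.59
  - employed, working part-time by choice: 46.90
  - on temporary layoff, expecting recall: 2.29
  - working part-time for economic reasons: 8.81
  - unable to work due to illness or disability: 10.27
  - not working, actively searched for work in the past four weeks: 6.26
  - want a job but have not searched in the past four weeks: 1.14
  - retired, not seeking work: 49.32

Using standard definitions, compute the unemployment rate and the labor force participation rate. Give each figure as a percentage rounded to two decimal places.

Unemployment rate ≈ 4.70%; labor force participation rate ≈ 70.14%.

Employed = 117.59 + 46.90 + 8.81 = 173.30 million (anyone who worked, including part-time for economic reasons, counts as employed).
Unemployed = 2.29 + 6.26 = 8.55 million (jobless and actively searching, or on temporary layoff).
Labor force = 173.30 + 8.55 = 181.85 million.
Not in labor force = 16.69 + 10.27 + 1.14 + 49.32 = 77.42 million (those not working and not actively searching are outside the labor force — including those who want a job but have given up searching).
Civilian working-age population = 181.85 + 77.42 = 259.27 million.
Unemployment rate = 8.55 / 181.85 = 4.70%.
Labor force participation rate = 181.85 / 259.27 = 70.14%.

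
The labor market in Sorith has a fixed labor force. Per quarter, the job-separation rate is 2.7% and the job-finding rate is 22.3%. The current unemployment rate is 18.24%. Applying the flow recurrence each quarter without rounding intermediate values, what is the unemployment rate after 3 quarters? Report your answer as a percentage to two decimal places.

With a fixed labor force, u_{t+1} = u_t + s·(1−u_t) − f·u_t = u_t·(1−s−f) + s.
Here 1−s−f = 0.750 and s = 0.027.
u_1 = 0.182400 × 0.750 + 0.027 = 0.163800.
u_2 = 0.163800 × 0.750 + 0.027 = 0.149850.
u_3 = 0.149850 × 0.750 + 0.027 = 0.139387.

Unemployment rate after three quarters ≈ 13.94%.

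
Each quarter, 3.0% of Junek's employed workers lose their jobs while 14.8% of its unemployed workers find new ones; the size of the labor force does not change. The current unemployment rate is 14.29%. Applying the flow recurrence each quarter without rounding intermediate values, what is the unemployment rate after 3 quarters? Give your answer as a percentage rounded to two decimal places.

Unemployment rate after three quarters ≈ 15.43%.

With a fixed labor force, u_{t+1} = u_t + s·(1−u_t) − f·u_t = u_t·(1−s−f) + s.
Here 1−s−f = 0.822 and s = 0.030.
u_1 = 0.142900 × 0.822 + 0.030 = 0.147464.
u_2 = 0.147464 × 0.822 + 0.030 = 0.151215.
u_3 = 0.151215 × 0.822 + 0.030 = 0.154299.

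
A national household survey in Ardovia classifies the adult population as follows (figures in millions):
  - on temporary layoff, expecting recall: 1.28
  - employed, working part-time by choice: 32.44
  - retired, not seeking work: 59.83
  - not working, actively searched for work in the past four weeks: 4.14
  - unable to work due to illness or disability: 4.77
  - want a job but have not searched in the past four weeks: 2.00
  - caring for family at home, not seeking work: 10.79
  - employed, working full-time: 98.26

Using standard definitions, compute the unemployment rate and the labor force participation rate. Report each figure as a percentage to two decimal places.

Employed = 32.44 + 98.26 = 130.70 million.
Unemployed = 1.28 + 4.14 = 5.42 million (jobless and actively searching, or on temporary layoff).
Labor force = 130.70 + 5.42 = 136.12 million.
Not in labor force = 59.83 + 4.77 + 2.00 + 10.79 = 77.39 million (those not working and not actively searching are outside the labor force — including those who want a job but have given up searching).
Civilian working-age population = 136.12 + 77.39 = 213.51 million.
Unemployment rate = 5.42 / 136.12 = 3.98%.
Labor force participation rate = 136.12 / 213.51 = 63.75%.

Unemployment rate ≈ 3.98%; labor force participation rate ≈ 63.75%.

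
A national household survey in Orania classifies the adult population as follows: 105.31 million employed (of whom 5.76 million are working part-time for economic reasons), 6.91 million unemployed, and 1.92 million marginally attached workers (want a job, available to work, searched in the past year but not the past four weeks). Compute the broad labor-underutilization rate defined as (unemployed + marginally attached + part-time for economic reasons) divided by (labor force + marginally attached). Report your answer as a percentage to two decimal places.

Labor force = 105.31 + 6.91 = 112.22 million.
Numerator = 6.91 + 1.92 + 5.76 = 14.59 million.
Denominator = 112.22 + 1.92 = 114.14 million.
Broad rate = 14.59 / 114.14 = 12.78%.

Broad underutilization rate ≈ 12.78%.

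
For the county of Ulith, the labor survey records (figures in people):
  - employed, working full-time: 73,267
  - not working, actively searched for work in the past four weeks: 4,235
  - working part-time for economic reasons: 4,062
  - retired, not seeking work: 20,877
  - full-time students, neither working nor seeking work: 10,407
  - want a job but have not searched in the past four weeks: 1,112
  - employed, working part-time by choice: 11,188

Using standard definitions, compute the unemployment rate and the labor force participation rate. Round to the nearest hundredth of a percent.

Employed = 73,267 + 4,062 + 11,188 = 88,517 (anyone who worked, including part-time for economic reasons, counts as employed).
Unemployed = 4,235.
Labor force = 88,517 + 4,235 = 92,752.
Not in labor force = 20,877 + 10,407 + 1,112 = 32,396 (those not working and not actively searching are outside the labor force — including those who want a job but have given up searching).
Civilian working-age population = 92,752 + 32,396 = 125,148.
Unemployment rate = 4,235 / 92,752 = 4.57%.
Labor force participation rate = 92,752 / 125,148 = 74.11%.

Unemployment rate ≈ 4.57%; labor force participation rate ≈ 74.11%.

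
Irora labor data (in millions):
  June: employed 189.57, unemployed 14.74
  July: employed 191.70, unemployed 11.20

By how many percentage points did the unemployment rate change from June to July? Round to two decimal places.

The unemployment rate changed by −1.69 percentage points.

June: labor force = 189.57 + 14.74 = 204.31; u = 14.74/204.31 = 7.21%.
July: labor force = 191.70 + 11.20 = 202.90; u = 11.20/202.90 = 5.52%.
Change = 5.52% − 7.21% = −1.69 pp.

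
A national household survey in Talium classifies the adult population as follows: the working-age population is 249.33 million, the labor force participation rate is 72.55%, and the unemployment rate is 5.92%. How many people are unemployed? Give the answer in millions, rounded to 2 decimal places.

Labor force = 0.7255 × 249.33 = 180.89 million.
Unemployed = 0.0592 × 180.89 ≈ 10.71 million.

About 10.71 million are unemployed.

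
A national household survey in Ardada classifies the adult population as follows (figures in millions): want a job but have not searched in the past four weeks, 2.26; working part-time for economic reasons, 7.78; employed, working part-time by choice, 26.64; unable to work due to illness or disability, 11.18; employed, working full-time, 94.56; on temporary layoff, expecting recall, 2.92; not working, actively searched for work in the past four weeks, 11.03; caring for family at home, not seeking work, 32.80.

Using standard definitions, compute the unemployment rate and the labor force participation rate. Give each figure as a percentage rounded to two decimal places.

Unemployment rate ≈ 9.76%; labor force participation rate ≈ 75.56%.

Employed = 7.78 + 26.64 + 94.56 = 128.98 million (anyone who worked, including part-time for economic reasons, counts as employed).
Unemployed = 2.92 + 11.03 = 13.95 million (jobless and actively searching, or on temporary layoff).
Labor force = 128.98 + 13.95 = 142.93 million.
Not in labor force = 2.26 + 11.18 + 32.80 = 46.24 million (those not working and not actively searching are outside the labor force — including those who want a job but have given up searching).
Civilian working-age population = 142.93 + 46.24 = 189.17 million.
Unemployment rate = 13.95 / 142.93 = 9.76%.
Labor force participation rate = 142.93 / 189.17 = 75.56%.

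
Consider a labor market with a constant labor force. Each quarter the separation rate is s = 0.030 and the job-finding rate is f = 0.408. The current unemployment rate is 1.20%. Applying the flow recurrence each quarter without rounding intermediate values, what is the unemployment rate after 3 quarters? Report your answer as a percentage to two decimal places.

Unemployment rate after three quarters ≈ 5.85%.

With a fixed labor force, u_{t+1} = u_t + s·(1−u_t) − f·u_t = u_t·(1−s−f) + s.
Here 1−s−f = 0.562 and s = 0.030.
u_1 = 0.012000 × 0.562 + 0.030 = 0.036744.
u_2 = 0.036744 × 0.562 + 0.030 = 0.050650.
u_3 = 0.050650 × 0.562 + 0.030 = 0.058465.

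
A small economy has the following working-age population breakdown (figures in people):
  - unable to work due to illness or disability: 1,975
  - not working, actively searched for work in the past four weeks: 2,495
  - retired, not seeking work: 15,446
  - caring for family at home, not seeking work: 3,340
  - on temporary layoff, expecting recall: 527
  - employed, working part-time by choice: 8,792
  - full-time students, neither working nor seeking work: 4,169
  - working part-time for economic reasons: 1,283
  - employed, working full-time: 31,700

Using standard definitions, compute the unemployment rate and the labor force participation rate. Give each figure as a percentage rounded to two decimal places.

Employed = 8,792 + 1,283 + 31,700 = 41,775 (anyone who worked, including part-time for economic reasons, counts as employed).
Unemployed = 2,495 + 527 = 3,022 (jobless and actively searching, or on temporary layoff).
Labor force = 41,775 + 3,022 = 44,797.
Not in labor force = 1,975 + 15,446 + 3,340 + 4,169 = 24,930 (those not working and not actively searching are outside the labor force).
Civilian working-age population = 44,797 + 24,930 = 69,727.
Unemployment rate = 3,022 / 44,797 = 6.75%.
Labor force participation rate = 44,797 / 69,727 = 64.25%.

Unemployment rate ≈ 6.75%; labor force participation rate ≈ 64.25%.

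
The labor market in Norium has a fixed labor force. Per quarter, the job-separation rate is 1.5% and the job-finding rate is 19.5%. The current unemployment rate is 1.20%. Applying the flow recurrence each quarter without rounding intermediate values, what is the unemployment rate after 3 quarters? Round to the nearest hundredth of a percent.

Unemployment rate after three quarters ≈ 4.21%.

With a fixed labor force, u_{t+1} = u_t + s·(1−u_t) − f·u_t = u_t·(1−s−f) + s.
Here 1−s−f = 0.790 and s = 0.015.
u_1 = 0.012000 × 0.790 + 0.015 = 0.024480.
u_2 = 0.024480 × 0.790 + 0.015 = 0.034339.
u_3 = 0.034339 × 0.790 + 0.015 = 0.042128.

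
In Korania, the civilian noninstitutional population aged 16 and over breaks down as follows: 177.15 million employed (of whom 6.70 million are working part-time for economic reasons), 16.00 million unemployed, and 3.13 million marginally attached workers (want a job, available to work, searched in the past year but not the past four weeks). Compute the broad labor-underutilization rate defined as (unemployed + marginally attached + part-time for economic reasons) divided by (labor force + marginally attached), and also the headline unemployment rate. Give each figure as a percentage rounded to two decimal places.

Broad underutilization rate ≈ 13.16%; headline unemployment rate ≈ 8.28%.

Labor force = 177.15 + 16.00 = 193.15 million.
Numerator = 16.00 + 3.13 + 6.70 = 25.83 million.
Denominator = 193.15 + 3.13 = 196.28 million.
Broad rate = 25.83 / 196.28 = 13.16%.
Headline unemployment rate = 16.00 / 193.15 = 8.28%.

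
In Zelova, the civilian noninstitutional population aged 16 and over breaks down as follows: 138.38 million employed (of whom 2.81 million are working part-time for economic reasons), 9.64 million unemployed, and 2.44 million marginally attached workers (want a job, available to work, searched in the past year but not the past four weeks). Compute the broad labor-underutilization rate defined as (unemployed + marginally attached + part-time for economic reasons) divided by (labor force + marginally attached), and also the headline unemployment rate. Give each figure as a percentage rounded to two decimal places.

Labor force = 138.38 + 9.64 = 148.02 million.
Numerator = 9.64 + 2.44 + 2.81 = 14.89 million.
Denominator = 148.02 + 2.44 = 150.46 million.
Broad rate = 14.89 / 150.46 = 9.90%.
Headline unemployment rate = 9.64 / 148.02 = 6.51%.

Broad underutilization rate ≈ 9.90%; headline unemployment rate ≈ 6.51%.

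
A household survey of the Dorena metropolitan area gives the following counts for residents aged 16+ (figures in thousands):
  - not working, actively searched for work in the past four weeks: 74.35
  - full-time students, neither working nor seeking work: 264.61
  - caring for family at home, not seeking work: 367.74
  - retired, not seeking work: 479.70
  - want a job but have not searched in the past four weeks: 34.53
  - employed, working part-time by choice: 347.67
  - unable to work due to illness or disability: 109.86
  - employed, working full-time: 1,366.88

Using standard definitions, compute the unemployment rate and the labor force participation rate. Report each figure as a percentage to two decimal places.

Employed = 347.67 + 1,366.88 = 1,714.55 thousand.
Unemployed = 74.35 thousand.
Labor force = 1,714.55 + 74.35 = 1,788.90 thousand.
Not in labor force = 264.61 + 367.74 + 479.70 + 34.53 + 109.86 = 1,256.44 thousand (those not working and not actively searching are outside the labor force — including those who want a job but have given up searching).
Civilian working-age population = 1,788.90 + 1,256.44 = 3,045.34 thousand.
Unemployment rate = 74.35 / 1,788.90 = 4.16%.
Labor force participation rate = 1,788.90 / 3,045.34 = 58.74%.

Unemployment rate ≈ 4.16%; labor force participation rate ≈ 58.74%.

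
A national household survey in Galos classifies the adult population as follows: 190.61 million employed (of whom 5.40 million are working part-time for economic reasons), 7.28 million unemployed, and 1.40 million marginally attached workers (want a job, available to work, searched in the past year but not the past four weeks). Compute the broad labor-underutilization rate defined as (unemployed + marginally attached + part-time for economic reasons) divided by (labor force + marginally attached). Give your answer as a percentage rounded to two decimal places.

Labor force = 190.61 + 7.28 = 197.89 million.
Numerator = 7.28 + 1.40 + 5.40 = 14.08 million.
Denominator = 197.89 + 1.40 = 199.29 million.
Broad rate = 14.08 / 199.29 = 7.07%.

Broad underutilization rate ≈ 7.07%.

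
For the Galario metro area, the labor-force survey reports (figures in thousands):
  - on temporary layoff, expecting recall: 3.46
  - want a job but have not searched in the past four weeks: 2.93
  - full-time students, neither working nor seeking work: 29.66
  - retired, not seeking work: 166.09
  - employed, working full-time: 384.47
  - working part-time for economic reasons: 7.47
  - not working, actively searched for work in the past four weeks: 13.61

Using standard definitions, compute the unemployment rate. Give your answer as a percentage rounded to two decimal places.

Unemployment rate ≈ 4.17%.

Employed = 384.47 + 7.47 = 391.94 thousand (anyone who worked, including part-time for economic reasons, counts as employed).
Unemployed = 3.46 + 13.61 = 17.07 thousand (jobless and actively searching, or on temporary layoff).
Labor force = 391.94 + 17.07 = 409.01 thousand.
Unemployment rate = 17.07 / 409.01 = 4.17%.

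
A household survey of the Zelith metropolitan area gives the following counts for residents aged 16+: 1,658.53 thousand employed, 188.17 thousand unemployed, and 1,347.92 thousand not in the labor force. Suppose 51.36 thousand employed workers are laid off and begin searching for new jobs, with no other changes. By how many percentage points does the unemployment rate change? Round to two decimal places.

The unemployment rate changes by +2.78 percentage points.

Initially, labor force = 1,658.53 + 188.17 = 1,846.70 thousand, so u = 188.17/1,846.70 = 10.19%.
After the change, employed falls and unemployed rises by 51.36; labor force unchanged → E = 1,607.17, U = 239.53, labor force = 1,846.70 thousand.
New unemployment rate = 239.53 / 1,846.70 = 12.97%.
Change = 12.97% − 10.19% = +2.78 percentage points.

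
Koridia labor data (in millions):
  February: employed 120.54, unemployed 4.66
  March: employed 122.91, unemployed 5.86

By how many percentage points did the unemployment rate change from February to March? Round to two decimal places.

February: labor force = 120.54 + 4.66 = 125.20; u = 4.66/125.20 = 3.72%.
March: labor force = 122.91 + 5.86 = 128.77; u = 5.86/128.77 = 4.55%.
Change = 4.55% − 3.72% = +0.83 pp.

The unemployment rate changed by +0.83 percentage points.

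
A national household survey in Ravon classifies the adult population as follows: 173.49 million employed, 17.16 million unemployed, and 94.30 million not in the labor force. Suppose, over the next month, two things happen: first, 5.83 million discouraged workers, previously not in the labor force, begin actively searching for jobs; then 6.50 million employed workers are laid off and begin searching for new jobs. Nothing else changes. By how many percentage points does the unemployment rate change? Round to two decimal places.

The unemployment rate changes by +6.01 percentage points.

Initially, labor force = 173.49 + 17.16 = 190.65 million, so u = 17.16/190.65 = 9.00%.
After the first change, unemployed and labor force both rise by 5.83 → E = 173.49, U = 22.99, labor force = 196.48 million.
After the second change, employed falls and unemployed rises by 6.50; labor force unchanged → E = 166.99, U = 29.49, labor force = 196.48 million.
New unemployment rate = 29.49 / 196.48 = 15.01%.
Change = 15.01% − 9.00% = +6.01 percentage points.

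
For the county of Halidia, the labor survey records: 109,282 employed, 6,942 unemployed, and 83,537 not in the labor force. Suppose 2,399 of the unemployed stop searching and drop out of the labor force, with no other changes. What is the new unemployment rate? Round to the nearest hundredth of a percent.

New unemployment rate ≈ 3.99%.

Initially, labor force = 109,282 + 6,942 = 116,224, so u = 6,942/116,224 = 5.97%.
After the change, unemployed and labor force both fall by 2,399 → E = 109,282, U = 4,543, labor force = 113,825.
New unemployment rate = 4,543 / 113,825 = 3.99%.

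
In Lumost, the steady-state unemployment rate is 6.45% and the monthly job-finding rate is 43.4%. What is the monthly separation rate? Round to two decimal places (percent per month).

From u* = s/(s+f): s = u·f/(1−u).
s = 0.0645 × 43.4 / (1 − 0.0645) = 2.7993 / 0.9355 ≈ 2.99% per month.

Separation rate ≈ 2.99% per month.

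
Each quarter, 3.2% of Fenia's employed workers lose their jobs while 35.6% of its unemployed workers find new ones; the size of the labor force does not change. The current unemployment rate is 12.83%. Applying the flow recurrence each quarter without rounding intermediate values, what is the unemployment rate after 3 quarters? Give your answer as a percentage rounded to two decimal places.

Unemployment rate after three quarters ≈ 9.30%.

With a fixed labor force, u_{t+1} = u_t + s·(1−u_t) − f·u_t = u_t·(1−s−f) + s.
Here 1−s−f = 0.612 and s = 0.032.
u_1 = 0.128300 × 0.612 + 0.032 = 0.110520.
u_2 = 0.110520 × 0.612 + 0.032 = 0.099638.
u_3 = 0.099638 × 0.612 + 0.032 = 0.092978.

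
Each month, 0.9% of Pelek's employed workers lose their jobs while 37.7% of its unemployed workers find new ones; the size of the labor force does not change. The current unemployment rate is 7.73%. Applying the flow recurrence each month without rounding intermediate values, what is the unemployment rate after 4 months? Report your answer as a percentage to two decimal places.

Unemployment rate after four months ≈ 3.10%.

With a fixed labor force, u_{t+1} = u_t + s·(1−u_t) − f·u_t = u_t·(1−s−f) + s.
Here 1−s−f = 0.614 and s = 0.009.
u_1 = 0.077300 × 0.614 + 0.009 = 0.056462.
u_2 = 0.056462 × 0.614 + 0.009 = 0.043668.
u_3 = 0.043668 × 0.614 + 0.009 = 0.035812.
u_4 = 0.035812 × 0.614 + 0.009 = 0.030989.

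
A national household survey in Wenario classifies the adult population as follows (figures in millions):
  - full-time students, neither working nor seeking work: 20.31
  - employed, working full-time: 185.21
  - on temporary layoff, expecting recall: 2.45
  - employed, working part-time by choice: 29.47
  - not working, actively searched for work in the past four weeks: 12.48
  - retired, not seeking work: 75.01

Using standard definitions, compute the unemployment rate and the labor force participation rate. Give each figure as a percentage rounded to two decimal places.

Unemployment rate ≈ 6.50%; labor force participation rate ≈ 70.66%.

Employed = 185.21 + 29.47 = 214.68 million.
Unemployed = 2.45 + 12.48 = 14.93 million (jobless and actively searching, or on temporary layoff).
Labor force = 214.68 + 14.93 = 229.61 million.
Not in labor force = 20.31 + 75.01 = 95.32 million (those not working and not actively searching are outside the labor force).
Civilian working-age population = 229.61 + 95.32 = 324.93 million.
Unemployment rate = 14.93 / 229.61 = 6.50%.
Labor force participation rate = 229.61 / 324.93 = 70.66%.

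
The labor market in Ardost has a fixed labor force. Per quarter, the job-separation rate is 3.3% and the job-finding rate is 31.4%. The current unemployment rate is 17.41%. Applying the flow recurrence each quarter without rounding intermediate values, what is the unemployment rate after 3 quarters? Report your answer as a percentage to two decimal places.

With a fixed labor force, u_{t+1} = u_t + s·(1−u_t) − f·u_t = u_t·(1−s−f) + s.
Here 1−s−f = 0.653 and s = 0.033.
u_1 = 0.174100 × 0.653 + 0.033 = 0.146687.
u_2 = 0.146687 × 0.653 + 0.033 = 0.128787.
u_3 = 0.128787 × 0.653 + 0.033 = 0.117098.

Unemployment rate after three quarters ≈ 11.71%.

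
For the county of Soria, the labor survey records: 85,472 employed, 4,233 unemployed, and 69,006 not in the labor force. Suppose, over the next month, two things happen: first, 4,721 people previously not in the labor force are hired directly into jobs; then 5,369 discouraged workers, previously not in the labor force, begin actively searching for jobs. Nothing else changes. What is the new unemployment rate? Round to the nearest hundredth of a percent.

Initially, labor force = 85,472 + 4,233 = 89,705, so u = 4,233/89,705 = 4.72%.
After the first change, employed and labor force both rise by 4,721; unemployed unchanged → E = 90,193, U = 4,233, labor force = 94,426.
After the second change, unemployed and labor force both rise by 5,369 → E = 90,193, U = 9,602, labor force = 99,795.
New unemployment rate = 9,602 / 99,795 = 9.62%.

New unemployment rate ≈ 9.62%.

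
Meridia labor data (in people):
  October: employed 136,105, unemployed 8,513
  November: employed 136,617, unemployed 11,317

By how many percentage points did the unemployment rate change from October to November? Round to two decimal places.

The unemployment rate changed by +1.76 percentage points.

October: labor force = 136,105 + 8,513 = 144,618; u = 8,513/144,618 = 5.89%.
November: labor force = 136,617 + 11,317 = 147,934; u = 11,317/147,934 = 7.65%.
Change = 7.65% − 5.89% = +1.76 pp.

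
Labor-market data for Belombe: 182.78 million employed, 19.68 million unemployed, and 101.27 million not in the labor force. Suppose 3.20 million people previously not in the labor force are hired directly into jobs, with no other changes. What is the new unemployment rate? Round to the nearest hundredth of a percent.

New unemployment rate ≈ 9.57%.

Initially, labor force = 182.78 + 19.68 = 202.46 million, so u = 19.68/202.46 = 9.72%.
After the change, employed and labor force both rise by 3.20; unemployed unchanged → E = 185.98, U = 19.68, labor force = 205.66 million.
New unemployment rate = 19.68 / 205.66 = 9.57%.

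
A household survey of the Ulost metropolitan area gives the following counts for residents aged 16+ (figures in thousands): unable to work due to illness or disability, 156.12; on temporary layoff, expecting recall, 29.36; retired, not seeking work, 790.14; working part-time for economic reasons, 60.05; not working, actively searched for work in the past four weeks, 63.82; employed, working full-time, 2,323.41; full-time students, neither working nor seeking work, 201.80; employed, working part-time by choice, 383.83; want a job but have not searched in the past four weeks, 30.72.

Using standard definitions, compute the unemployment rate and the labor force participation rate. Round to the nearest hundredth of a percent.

Employed = 60.05 + 2,323.41 + 383.83 = 2,767.29 thousand (anyone who worked, including part-time for economic reasons, counts as employed).
Unemployed = 29.36 + 63.82 = 93.18 thousand (jobless and actively searching, or on temporary layoff).
Labor force = 2,767.29 + 93.18 = 2,860.47 thousand.
Not in labor force = 156.12 + 790.14 + 201.80 + 30.72 = 1,178.78 thousand (those not working and not actively searching are outside the labor force — including those who want a job but have given up searching).
Civilian working-age population = 2,860.47 + 1,178.78 = 4,039.25 thousand.
Unemployment rate = 93.18 / 2,860.47 = 3.26%.
Labor force participation rate = 2,860.47 / 4,039.25 = 70.82%.

Unemployment rate ≈ 3.26%; labor force participation rate ≈ 70.82%.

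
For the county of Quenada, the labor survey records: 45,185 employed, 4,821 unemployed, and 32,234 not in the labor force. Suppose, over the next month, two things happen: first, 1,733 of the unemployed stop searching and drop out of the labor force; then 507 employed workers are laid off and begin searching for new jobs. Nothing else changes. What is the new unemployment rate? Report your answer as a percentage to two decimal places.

Initially, labor force = 45,185 + 4,821 = 50,006, so u = 4,821/50,006 = 9.64%.
After the first change, unemployed and labor force both fall by 1,733 → E = 45,185, U = 3,088, labor force = 48,273.
After the second change, employed falls and unemployed rises by 507; labor force unchanged → E = 44,678, U = 3,595, labor force = 48,273.
New unemployment rate = 3,595 / 48,273 = 7.45%.

New unemployment rate ≈ 7.45%.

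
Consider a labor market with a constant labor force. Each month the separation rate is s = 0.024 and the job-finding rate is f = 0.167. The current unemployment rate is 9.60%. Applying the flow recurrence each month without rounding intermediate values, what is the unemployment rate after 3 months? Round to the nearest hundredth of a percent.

With a fixed labor force, u_{t+1} = u_t + s·(1−u_t) − f·u_t = u_t·(1−s−f) + s.
Here 1−s−f = 0.809 and s = 0.024.
u_1 = 0.096000 × 0.809 + 0.024 = 0.101664.
u_2 = 0.101664 × 0.809 + 0.024 = 0.106246.
u_3 = 0.106246 × 0.809 + 0.024 = 0.109953.

Unemployment rate after three months ≈ 11.00%.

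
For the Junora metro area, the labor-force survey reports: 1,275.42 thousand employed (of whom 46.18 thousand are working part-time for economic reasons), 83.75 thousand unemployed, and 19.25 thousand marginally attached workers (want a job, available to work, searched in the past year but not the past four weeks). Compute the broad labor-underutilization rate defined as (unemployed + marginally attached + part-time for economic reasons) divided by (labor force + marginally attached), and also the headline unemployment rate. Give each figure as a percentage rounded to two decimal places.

Broad underutilization rate ≈ 10.82%; headline unemployment rate ≈ 6.16%.

Labor force = 1,275.42 + 83.75 = 1,359.17 thousand.
Numerator = 83.75 + 19.25 + 46.18 = 149.18 thousand.
Denominator = 1,359.17 + 19.25 = 1,378.42 thousand.
Broad rate = 149.18 / 1,378.42 = 10.82%.
Headline unemployment rate = 83.75 / 1,359.17 = 6.16%.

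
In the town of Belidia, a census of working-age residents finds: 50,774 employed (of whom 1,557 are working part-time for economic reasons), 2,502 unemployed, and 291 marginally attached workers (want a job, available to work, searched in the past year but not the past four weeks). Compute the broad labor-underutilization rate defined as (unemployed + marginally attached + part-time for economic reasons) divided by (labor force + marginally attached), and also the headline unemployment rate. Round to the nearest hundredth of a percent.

Broad underutilization rate ≈ 8.12%; headline unemployment rate ≈ 4.70%.

Labor force = 50,774 + 2,502 = 53,276.
Numerator = 2,502 + 291 + 1,557 = 4,350.
Denominator = 53,276 + 291 = 53,567.
Broad rate = 4,350 / 53,567 = 8.12%.
Headline unemployment rate = 2,502 / 53,276 = 4.70%.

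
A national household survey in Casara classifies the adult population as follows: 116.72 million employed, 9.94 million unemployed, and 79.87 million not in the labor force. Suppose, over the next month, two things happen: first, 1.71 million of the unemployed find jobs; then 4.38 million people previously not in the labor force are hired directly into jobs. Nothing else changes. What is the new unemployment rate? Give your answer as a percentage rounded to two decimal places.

New unemployment rate ≈ 6.28%.

Initially, labor force = 116.72 + 9.94 = 126.66 million, so u = 9.94/126.66 = 7.85%.
After the first change, unemployed falls and employed rises by 1.71; labor force unchanged → E = 118.43, U = 8.23, labor force = 126.66 million.
After the second change, employed and labor force both rise by 4.38; unemployed unchanged → E = 122.81, U = 8.23, labor force = 131.04 million.
New unemployment rate = 8.23 / 131.04 = 6.28%.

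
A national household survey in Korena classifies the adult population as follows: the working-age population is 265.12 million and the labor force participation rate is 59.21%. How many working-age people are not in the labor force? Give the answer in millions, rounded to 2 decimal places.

Share not in the labor force = 1 − 0.5921 = 0.4079.
Not in labor force = 0.4079 × 265.12 ≈ 108.14 million.

About 108.14 million are not in the labor force.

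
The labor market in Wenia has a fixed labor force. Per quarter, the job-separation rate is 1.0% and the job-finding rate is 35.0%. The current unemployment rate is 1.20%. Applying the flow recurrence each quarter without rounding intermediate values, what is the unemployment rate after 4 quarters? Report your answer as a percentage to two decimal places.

With a fixed labor force, u_{t+1} = u_t + s·(1−u_t) − f·u_t = u_t·(1−s−f) + s.
Here 1−s−f = 0.640 and s = 0.010.
u_1 = 0.012000 × 0.640 + 0.010 = 0.017680.
u_2 = 0.017680 × 0.640 + 0.010 = 0.021315.
u_3 = 0.021315 × 0.640 + 0.010 = 0.023642.
u_4 = 0.023642 × 0.640 + 0.010 = 0.025131.

Unemployment rate after four quarters ≈ 2.51%.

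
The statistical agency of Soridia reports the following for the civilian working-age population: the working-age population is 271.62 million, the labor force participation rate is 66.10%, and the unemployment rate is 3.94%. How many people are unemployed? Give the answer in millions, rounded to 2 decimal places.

Labor force = 0.6610 × 271.62 = 179.54 million.
Unemployed = 0.0394 × 179.54 ≈ 7.07 million.

About 7.07 million are unemployed.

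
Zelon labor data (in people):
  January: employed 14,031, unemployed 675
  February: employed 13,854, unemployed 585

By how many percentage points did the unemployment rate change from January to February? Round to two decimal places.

January: labor force = 14,031 + 675 = 14,706; u = 675/14,706 = 4.59%.
February: labor force = 13,854 + 585 = 14,439; u = 585/14,439 = 4.05%.
Change = 4.05% − 4.59% = −0.54 pp.

The unemployment rate changed by −0.54 percentage points.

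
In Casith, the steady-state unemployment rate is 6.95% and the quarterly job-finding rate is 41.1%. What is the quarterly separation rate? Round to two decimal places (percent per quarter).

Separation rate ≈ 3.07% per quarter.

From u* = s/(s+f): s = u·f/(1−u).
s = 0.0695 × 41.1 / (1 − 0.0695) = 2.8565 / 0.9305 ≈ 3.07% per quarter.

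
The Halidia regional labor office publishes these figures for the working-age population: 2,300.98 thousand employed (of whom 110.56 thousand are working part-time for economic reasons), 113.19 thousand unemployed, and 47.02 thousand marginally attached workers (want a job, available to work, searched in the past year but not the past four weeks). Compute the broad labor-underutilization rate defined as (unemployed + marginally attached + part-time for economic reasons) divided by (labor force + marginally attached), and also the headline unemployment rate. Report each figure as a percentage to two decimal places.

Broad underutilization rate ≈ 11.00%; headline unemployment rate ≈ 4.69%.

Labor force = 2,300.98 + 113.19 = 2,414.17 thousand.
Numerator = 113.19 + 47.02 + 110.56 = 270.77 thousand.
Denominator = 2,414.17 + 47.02 = 2,461.19 thousand.
Broad rate = 270.77 / 2,461.19 = 11.00%.
Headline unemployment rate = 113.19 / 2,414.17 = 4.69%.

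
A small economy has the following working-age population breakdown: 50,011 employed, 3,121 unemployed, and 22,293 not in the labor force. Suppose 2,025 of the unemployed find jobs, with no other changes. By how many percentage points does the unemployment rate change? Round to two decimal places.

The unemployment rate changes by −3.81 percentage points.

Initially, labor force = 50,011 + 3,121 = 53,132, so u = 3,121/53,132 = 5.87%.
After the change, unemployed falls and employed rises by 2,025; labor force unchanged → E = 52,036, U = 1,096, labor force = 53,132.
New unemployment rate = 1,096 / 53,132 = 2.06%.
Change = 2.06% − 5.87% = −3.81 percentage points.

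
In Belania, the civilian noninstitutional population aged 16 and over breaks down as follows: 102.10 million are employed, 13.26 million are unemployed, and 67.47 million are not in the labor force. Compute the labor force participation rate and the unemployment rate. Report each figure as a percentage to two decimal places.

Labor force participation rate ≈ 63.10%; unemployment rate ≈ 11.49%.

Labor force = employed + unemployed = 102.10 + 13.26 = 115.36 million.
Working-age population = 115.36 + 67.47 = 182.83 million.
Unemployment rate = 13.26 / 115.36 = 11.49%.
Labor force participation rate = 115.36 / 182.83 = 63.10%.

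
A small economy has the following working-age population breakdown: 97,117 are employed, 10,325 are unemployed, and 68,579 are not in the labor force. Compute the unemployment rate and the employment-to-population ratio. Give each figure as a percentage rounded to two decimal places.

Labor force = employed + unemployed = 97,117 + 10,325 = 107,442.
Working-age population = 107,442 + 68,579 = 176,021.
Unemployment rate = 10,325 / 107,442 = 9.61%.
Employment-population ratio = 97,117 / 176,021 = 55.17%.

Unemployment rate ≈ 9.61%; employment-population ratio ≈ 55.17%.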